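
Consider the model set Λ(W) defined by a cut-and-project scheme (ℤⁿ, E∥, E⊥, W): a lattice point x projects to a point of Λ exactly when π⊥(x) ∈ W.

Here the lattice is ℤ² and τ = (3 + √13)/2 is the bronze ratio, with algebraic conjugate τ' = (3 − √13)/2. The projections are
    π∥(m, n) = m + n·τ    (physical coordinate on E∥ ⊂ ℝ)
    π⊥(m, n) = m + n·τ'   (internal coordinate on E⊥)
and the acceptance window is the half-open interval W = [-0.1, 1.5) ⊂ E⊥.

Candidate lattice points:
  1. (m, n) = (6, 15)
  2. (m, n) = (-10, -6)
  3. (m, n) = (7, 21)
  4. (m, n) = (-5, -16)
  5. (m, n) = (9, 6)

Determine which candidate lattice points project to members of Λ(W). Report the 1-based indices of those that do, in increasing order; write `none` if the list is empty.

τ' = (3−√13)/2 ≈ -0.302776.
[1] lift (6,15): star map gives 1.458365; window check -0.1 ≤ 1.458365 < 1.5 is true → IN Λ
[2] lift (-10,-6): star map gives -8.183346; window check -0.1 ≤ -8.183346 < 1.5 is false → out
[3] lift (7,21): star map gives 0.641712; window check -0.1 ≤ 0.641712 < 1.5 is true → IN Λ
[4] lift (-5,-16): star map gives -0.155590; window check -0.1 ≤ -0.155590 < 1.5 is false → out
[5] lift (9,6): star map gives 7.183346; window check -0.1 ≤ 7.183346 < 1.5 is false → out

1, 3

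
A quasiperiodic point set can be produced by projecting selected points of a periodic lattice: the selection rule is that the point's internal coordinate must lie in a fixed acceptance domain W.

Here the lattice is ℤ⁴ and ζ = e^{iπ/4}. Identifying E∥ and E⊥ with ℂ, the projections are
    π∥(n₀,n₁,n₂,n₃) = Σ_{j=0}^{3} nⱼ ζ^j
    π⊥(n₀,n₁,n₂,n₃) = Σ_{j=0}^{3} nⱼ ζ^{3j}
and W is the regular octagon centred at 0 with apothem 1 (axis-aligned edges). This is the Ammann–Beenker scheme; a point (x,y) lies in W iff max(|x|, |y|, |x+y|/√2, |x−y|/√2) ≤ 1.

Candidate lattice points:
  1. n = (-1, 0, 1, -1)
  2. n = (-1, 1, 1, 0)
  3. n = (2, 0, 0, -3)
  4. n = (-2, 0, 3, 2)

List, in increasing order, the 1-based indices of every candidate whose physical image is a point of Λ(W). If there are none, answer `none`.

π⊥(n) = n₀ + n₁ζ³ + n₂ζ⁶ + n₃ζ⁹ where ζ = e^{iπ/4}.
#1 (-1, 0, 1, -1): internal (-1.707107, -1.707107); octagon support 2.414214 vs apothem 1 → ∉ W
#2 (-1, 1, 1, 0): internal (-1.707107, -0.292893); octagon support 1.707107 vs apothem 1 → ∉ W
#3 (2, 0, 0, -3): internal (-0.121320, -2.121320); octagon support 2.121320 vs apothem 1 → ∉ W
#4 (-2, 0, 3, 2): internal (-0.585786, -1.585786); octagon support 1.585786 vs apothem 1 → ∉ W

none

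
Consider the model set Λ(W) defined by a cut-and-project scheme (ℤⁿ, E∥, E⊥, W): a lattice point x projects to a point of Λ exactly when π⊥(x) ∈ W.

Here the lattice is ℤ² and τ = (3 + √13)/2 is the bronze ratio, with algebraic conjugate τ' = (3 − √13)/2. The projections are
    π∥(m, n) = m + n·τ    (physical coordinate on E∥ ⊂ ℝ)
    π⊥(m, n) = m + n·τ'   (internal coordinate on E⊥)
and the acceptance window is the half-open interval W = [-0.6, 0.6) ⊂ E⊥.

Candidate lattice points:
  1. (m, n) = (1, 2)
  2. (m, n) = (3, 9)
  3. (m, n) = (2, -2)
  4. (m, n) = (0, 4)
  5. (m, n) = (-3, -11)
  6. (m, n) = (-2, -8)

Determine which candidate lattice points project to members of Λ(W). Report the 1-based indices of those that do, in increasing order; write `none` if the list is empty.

Compute τ' = (3−√13)/2 = -0.302776, so π⊥(m,n) = m -0.302776·n.
#1 (1,2): internal coord 1 + (2)·τ' = +0.394449; +0.394449 ∈ [-0.6, 0.6) → IN Λ
#2 (3,9): internal coord 3 + (9)·τ' = +0.275019; +0.275019 ∈ [-0.6, 0.6) → IN Λ
#3 (2,-2): internal coord 2 + (-2)·τ' = +2.605551; +2.605551 ∉ [-0.6, 0.6) → out
#4 (0,4): internal coord 0 + (4)·τ' = -1.211103; -1.211103 ∉ [-0.6, 0.6) → out
#5 (-3,-11): internal coord -3 + (-11)·τ' = +0.330532; +0.330532 ∈ [-0.6, 0.6) → IN Λ
#6 (-2,-8): internal coord -2 + (-8)·τ' = +0.422205; +0.422205 ∈ [-0.6, 0.6) → IN Λ

1, 2, 5, 6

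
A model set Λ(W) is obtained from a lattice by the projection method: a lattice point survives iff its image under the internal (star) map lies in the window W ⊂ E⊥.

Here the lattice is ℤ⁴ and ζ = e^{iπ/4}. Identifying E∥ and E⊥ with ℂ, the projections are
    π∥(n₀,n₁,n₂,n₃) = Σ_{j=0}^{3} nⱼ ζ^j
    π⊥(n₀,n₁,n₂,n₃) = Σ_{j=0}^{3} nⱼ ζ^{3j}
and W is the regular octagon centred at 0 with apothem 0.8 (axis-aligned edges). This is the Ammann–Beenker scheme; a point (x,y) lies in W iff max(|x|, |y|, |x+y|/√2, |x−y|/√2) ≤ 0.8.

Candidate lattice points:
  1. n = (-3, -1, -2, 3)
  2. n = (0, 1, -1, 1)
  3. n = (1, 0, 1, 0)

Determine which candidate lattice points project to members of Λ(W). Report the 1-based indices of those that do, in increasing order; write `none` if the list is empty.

With ζ = e^{iπ/4} the internal vectors are ζ^0,ζ^3,ζ^6,ζ^9.
candidate 1: n = (-3, -1, -2, 3) → π⊥ ≈ (-0.171573, +3.414214); max(|x|,|y|,|x±y|/√2) = 3.414214 > 0.8 ⇒ ∉ W
candidate 2: n = (0, 1, -1, 1) → π⊥ ≈ (+0.000000, +2.414214); max(|x|,|y|,|x±y|/√2) = 2.414214 > 0.8 ⇒ ∉ W
candidate 3: n = (1, 0, 1, 0) → π⊥ ≈ (+1.000000, -1.000000); max(|x|,|y|,|x±y|/√2) = 1.414214 > 0.8 ⇒ ∉ W

none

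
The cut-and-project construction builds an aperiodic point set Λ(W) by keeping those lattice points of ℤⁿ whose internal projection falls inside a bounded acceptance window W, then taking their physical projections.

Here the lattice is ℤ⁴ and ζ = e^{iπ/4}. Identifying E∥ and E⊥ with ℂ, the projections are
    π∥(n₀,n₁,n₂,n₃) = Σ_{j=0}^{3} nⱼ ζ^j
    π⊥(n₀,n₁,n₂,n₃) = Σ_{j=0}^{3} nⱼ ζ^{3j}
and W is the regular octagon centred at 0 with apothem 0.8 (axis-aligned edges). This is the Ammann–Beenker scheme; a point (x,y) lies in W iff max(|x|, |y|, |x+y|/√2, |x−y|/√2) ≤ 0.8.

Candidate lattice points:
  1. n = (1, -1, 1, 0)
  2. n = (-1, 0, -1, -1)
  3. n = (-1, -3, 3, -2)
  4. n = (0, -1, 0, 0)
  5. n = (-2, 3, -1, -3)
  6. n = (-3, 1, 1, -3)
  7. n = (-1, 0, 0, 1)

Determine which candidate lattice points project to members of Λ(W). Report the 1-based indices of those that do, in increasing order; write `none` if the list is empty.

Internal map: ζ^{3j} for j=0..3 gives (1,0), (−√2/2,√2/2), (0,−1), (√2/2,√2/2).
#1 (1, -1, 1, 0): internal (1.707107, -1.707107); octagon support 2.414214 vs apothem 0.8 → ∉ W
#2 (-1, 0, -1, -1): internal (-1.707107, 0.292893); octagon support 1.707107 vs apothem 0.8 → ∉ W
#3 (-1, -3, 3, -2): internal (-0.292893, -6.535534); octagon support 6.535534 vs apothem 0.8 → ∉ W
#4 (0, -1, 0, 0): internal (0.707107, -0.707107); octagon support 1.000000 vs apothem 0.8 → ∉ W
#5 (-2, 3, -1, -3): internal (-6.242641, 1.000000); octagon support 6.242641 vs apothem 0.8 → ∉ W
#6 (-3, 1, 1, -3): internal (-5.828427, -2.414214); octagon support 5.828427 vs apothem 0.8 → ∉ W
#7 (-1, 0, 0, 1): internal (-0.292893, 0.707107); octagon support 0.707107 vs apothem 0.8 → ∈ W

7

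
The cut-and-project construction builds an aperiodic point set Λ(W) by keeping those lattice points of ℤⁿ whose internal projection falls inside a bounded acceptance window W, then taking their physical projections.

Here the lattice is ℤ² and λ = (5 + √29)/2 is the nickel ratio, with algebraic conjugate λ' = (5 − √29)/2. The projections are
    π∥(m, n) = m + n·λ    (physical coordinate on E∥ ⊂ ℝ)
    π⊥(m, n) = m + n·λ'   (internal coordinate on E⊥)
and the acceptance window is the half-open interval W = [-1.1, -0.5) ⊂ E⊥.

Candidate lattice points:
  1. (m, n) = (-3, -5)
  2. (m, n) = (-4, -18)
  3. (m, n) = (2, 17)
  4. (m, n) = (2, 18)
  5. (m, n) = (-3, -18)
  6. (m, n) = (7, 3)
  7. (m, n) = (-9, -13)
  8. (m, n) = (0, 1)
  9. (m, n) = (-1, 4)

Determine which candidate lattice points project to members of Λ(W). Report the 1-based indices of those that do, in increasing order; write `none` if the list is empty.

2

Compute λ' = (5−√29)/2 = -0.1926, so π⊥(m,n) = m -0.1926·n.
[1] lift (-3,-5): star map gives -2.0371; window check -1.1 ≤ -2.0371 < -0.5 is false → out
[2] lift (-4,-18): star map gives -0.5335; window check -1.1 ≤ -0.5335 < -0.5 is true → IN Λ
[3] lift (2,17): star map gives -1.2739; window check -1.1 ≤ -1.2739 < -0.5 is false → out
[4] lift (2,18): star map gives -1.4665; window check -1.1 ≤ -1.4665 < -0.5 is false → out
[5] lift (-3,-18): star map gives 0.4665; window check -1.1 ≤ 0.4665 < -0.5 is false → out
[6] lift (7,3): star map gives 6.4223; window check -1.1 ≤ 6.4223 < -0.5 is false → out
[7] lift (-9,-13): star map gives -6.4964; window check -1.1 ≤ -6.4964 < -0.5 is false → out
[8] lift (0,1): star map gives -0.1926; window check -1.1 ≤ -0.1926 < -0.5 is false → out
[9] lift (-1,4): star map gives -1.7703; window check -1.1 ≤ -1.7703 < -0.5 is false → out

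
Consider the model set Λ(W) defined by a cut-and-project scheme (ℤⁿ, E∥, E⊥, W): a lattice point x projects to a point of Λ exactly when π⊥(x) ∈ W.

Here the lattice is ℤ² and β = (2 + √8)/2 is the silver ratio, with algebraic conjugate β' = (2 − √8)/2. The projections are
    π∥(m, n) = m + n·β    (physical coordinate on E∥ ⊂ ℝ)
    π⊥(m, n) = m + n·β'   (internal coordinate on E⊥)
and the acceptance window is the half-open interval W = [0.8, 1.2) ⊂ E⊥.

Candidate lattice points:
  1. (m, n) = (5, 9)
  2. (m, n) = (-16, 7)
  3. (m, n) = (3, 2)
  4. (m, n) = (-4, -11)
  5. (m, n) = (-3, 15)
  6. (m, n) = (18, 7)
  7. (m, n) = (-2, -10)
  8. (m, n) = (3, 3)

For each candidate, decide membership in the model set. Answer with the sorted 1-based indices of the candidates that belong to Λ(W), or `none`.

Compute β' = (2−√8)/2 = -0.41421, so π⊥(m,n) = m -0.41421·n.
#1 (5,9): internal coord 5 + (9)·β' = +1.27208; +1.27208 ∉ [0.8, 1.2) → out
#2 (-16,7): internal coord -16 + (7)·β' = -18.89949; -18.89949 ∉ [0.8, 1.2) → out
#3 (3,2): internal coord 3 + (2)·β' = +2.17157; +2.17157 ∉ [0.8, 1.2) → out
#4 (-4,-11): internal coord -4 + (-11)·β' = +0.55635; +0.55635 ∉ [0.8, 1.2) → out
#5 (-3,15): internal coord -3 + (15)·β' = -9.21320; -9.21320 ∉ [0.8, 1.2) → out
#6 (18,7): internal coord 18 + (7)·β' = +15.10051; +15.10051 ∉ [0.8, 1.2) → out
#7 (-2,-10): internal coord -2 + (-10)·β' = +2.14214; +2.14214 ∉ [0.8, 1.2) → out
#8 (3,3): internal coord 3 + (3)·β' = +1.75736; +1.75736 ∉ [0.8, 1.2) → out

none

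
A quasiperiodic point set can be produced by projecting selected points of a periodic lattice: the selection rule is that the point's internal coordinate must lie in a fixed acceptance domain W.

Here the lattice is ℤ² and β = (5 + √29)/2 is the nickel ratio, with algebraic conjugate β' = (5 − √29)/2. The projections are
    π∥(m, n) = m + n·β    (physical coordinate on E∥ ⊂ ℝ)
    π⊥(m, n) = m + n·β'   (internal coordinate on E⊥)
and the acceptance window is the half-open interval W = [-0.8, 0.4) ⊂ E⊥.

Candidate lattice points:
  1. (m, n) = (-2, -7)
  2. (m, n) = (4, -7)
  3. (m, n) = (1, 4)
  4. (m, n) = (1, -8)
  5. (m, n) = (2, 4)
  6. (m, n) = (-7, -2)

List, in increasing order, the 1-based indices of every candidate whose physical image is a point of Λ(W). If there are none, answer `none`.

β' = (5−√29)/2 ≈ -0.19258.
[1] lift (-2,-7): star map gives -0.65192; window check -0.8 ≤ -0.65192 < 0.4 is true → IN Λ
[2] lift (4,-7): star map gives 5.34808; window check -0.8 ≤ 5.34808 < 0.4 is false → out
[3] lift (1,4): star map gives 0.22967; window check -0.8 ≤ 0.22967 < 0.4 is true → IN Λ
[4] lift (1,-8): star map gives 2.54066; window check -0.8 ≤ 2.54066 < 0.4 is false → out
[5] lift (2,4): star map gives 1.22967; window check -0.8 ≤ 1.22967 < 0.4 is false → out
[6] lift (-7,-2): star map gives -6.61484; window check -0.8 ≤ -6.61484 < 0.4 is false → out

1, 3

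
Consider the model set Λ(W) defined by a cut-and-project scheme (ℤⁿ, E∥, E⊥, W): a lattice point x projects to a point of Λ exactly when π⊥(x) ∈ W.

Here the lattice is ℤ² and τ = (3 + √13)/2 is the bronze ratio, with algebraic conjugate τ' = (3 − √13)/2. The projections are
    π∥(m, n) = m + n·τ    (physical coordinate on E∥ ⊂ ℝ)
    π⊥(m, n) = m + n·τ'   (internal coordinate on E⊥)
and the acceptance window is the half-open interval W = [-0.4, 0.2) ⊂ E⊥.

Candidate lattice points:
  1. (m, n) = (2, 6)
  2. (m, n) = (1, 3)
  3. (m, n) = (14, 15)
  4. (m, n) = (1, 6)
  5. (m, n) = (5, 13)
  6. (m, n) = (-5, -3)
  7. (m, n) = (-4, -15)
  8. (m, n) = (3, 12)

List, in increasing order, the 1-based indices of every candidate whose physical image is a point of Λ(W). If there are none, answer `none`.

1, 2

τ' = (3−√13)/2 ≈ -0.30278.
[1] lift (2,6): star map gives 0.18335; window check -0.4 ≤ 0.18335 < 0.2 is true → IN Λ
[2] lift (1,3): star map gives 0.09167; window check -0.4 ≤ 0.09167 < 0.2 is true → IN Λ
[3] lift (14,15): star map gives 9.45837; window check -0.4 ≤ 9.45837 < 0.2 is false → out
[4] lift (1,6): star map gives -0.81665; window check -0.4 ≤ -0.81665 < 0.2 is false → out
[5] lift (5,13): star map gives 1.06392; window check -0.4 ≤ 1.06392 < 0.2 is false → out
[6] lift (-5,-3): star map gives -4.09167; window check -0.4 ≤ -4.09167 < 0.2 is false → out
[7] lift (-4,-15): star map gives 0.54163; window check -0.4 ≤ 0.54163 < 0.2 is false → out
[8] lift (3,12): star map gives -0.63331; window check -0.4 ≤ -0.63331 < 0.2 is false → out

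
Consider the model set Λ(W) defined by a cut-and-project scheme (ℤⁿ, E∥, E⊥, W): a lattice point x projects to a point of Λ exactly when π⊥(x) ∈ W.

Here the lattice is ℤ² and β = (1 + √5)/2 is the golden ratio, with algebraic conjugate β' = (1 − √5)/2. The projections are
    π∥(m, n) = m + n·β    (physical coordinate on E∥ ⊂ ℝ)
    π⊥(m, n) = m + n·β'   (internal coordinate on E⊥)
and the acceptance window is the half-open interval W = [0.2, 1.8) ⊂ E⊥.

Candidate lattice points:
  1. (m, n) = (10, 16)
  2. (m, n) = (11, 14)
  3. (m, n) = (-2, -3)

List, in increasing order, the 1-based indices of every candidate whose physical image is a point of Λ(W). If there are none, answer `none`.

none

Numerically β ≈ 1.61803 and β' = −1/β ≈ -0.61803.
#1 (10,16): internal coord 10 + (16)·β' = +0.11146; +0.11146 ∉ [0.2, 1.8) → out
#2 (11,14): internal coord 11 + (14)·β' = +2.34752; +2.34752 ∉ [0.2, 1.8) → out
#3 (-2,-3): internal coord -2 + (-3)·β' = -0.14590; -0.14590 ∉ [0.2, 1.8) → out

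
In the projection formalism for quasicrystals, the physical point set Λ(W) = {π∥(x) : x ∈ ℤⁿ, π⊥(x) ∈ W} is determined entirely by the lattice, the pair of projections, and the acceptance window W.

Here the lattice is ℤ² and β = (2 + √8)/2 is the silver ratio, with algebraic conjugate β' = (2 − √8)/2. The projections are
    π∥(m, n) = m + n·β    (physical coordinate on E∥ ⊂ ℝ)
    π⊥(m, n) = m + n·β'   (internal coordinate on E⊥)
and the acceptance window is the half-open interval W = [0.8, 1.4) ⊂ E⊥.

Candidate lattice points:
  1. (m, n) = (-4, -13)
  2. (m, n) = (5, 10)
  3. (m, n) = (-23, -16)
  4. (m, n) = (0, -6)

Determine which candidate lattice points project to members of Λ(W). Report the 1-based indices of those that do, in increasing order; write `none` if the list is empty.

1, 2

Compute β' = (2−√8)/2 = -0.414214, so π⊥(m,n) = m -0.414214·n.
#1 (-4,-13): internal coord -4 + (-13)·β' = +1.384776; +1.384776 ∈ [0.8, 1.4) → IN Λ
#2 (5,10): internal coord 5 + (10)·β' = +0.857864; +0.857864 ∈ [0.8, 1.4) → IN Λ
#3 (-23,-16): internal coord -23 + (-16)·β' = -16.372583; -16.372583 ∉ [0.8, 1.4) → out
#4 (0,-6): internal coord 0 + (-6)·β' = +2.485281; +2.485281 ∉ [0.8, 1.4) → out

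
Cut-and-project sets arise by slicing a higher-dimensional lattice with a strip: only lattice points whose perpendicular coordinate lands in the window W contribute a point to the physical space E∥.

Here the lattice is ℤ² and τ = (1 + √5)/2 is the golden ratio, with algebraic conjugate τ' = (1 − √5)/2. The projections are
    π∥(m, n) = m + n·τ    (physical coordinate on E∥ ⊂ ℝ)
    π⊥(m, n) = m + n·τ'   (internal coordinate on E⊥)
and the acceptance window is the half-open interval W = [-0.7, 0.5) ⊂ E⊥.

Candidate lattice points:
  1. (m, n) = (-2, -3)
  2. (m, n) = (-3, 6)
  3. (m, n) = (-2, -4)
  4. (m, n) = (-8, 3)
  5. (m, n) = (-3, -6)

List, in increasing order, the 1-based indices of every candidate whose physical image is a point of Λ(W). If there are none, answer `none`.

Compute τ' = (1−√5)/2 = -0.6180, so π⊥(m,n) = m -0.6180·n.
[1] lift (-2,-3): star map gives -0.1459; window check -0.7 ≤ -0.1459 < 0.5 is true → IN Λ
[2] lift (-3,6): star map gives -6.7082; window check -0.7 ≤ -6.7082 < 0.5 is false → out
[3] lift (-2,-4): star map gives 0.4721; window check -0.7 ≤ 0.4721 < 0.5 is true → IN Λ
[4] lift (-8,3): star map gives -9.8541; window check -0.7 ≤ -9.8541 < 0.5 is false → out
[5] lift (-3,-6): star map gives 0.7082; window check -0.7 ≤ 0.7082 < 0.5 is false → out

1, 3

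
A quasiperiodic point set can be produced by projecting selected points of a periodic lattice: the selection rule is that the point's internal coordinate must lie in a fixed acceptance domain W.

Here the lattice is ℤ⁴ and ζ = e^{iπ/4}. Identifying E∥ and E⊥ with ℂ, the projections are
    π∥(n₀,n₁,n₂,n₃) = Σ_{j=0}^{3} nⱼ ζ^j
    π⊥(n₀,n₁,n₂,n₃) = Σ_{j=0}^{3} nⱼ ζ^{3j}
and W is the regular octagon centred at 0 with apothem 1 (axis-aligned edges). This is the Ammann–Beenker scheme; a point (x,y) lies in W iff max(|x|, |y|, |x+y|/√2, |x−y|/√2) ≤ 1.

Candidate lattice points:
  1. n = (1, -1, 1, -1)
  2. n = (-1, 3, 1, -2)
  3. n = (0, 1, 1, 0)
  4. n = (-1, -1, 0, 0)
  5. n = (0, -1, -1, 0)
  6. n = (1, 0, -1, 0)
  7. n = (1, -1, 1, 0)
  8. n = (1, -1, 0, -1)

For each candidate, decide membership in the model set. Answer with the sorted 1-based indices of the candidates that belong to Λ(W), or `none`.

3, 4, 5

π⊥(n) = n₀ + n₁ζ³ + n₂ζ⁶ + n₃ζ⁹ where ζ = e^{iπ/4}.
candidate 1: n = (1, -1, 1, -1) → π⊥ ≈ (+1.000000, -2.414214); max(|x|,|y|,|x±y|/√2) = 2.414214 > 1 ⇒ ∉ W
candidate 2: n = (-1, 3, 1, -2) → π⊥ ≈ (-4.535534, -0.292893); max(|x|,|y|,|x±y|/√2) = 4.535534 > 1 ⇒ ∉ W
candidate 3: n = (0, 1, 1, 0) → π⊥ ≈ (-0.707107, -0.292893); max(|x|,|y|,|x±y|/√2) = 0.707107 ≤ 1 ⇒ ∈ W
candidate 4: n = (-1, -1, 0, 0) → π⊥ ≈ (-0.292893, -0.707107); max(|x|,|y|,|x±y|/√2) = 0.707107 ≤ 1 ⇒ ∈ W
candidate 5: n = (0, -1, -1, 0) → π⊥ ≈ (+0.707107, +0.292893); max(|x|,|y|,|x±y|/√2) = 0.707107 ≤ 1 ⇒ ∈ W
candidate 6: n = (1, 0, -1, 0) → π⊥ ≈ (+1.000000, +1.000000); max(|x|,|y|,|x±y|/√2) = 1.414214 > 1 ⇒ ∉ W
candidate 7: n = (1, -1, 1, 0) → π⊥ ≈ (+1.707107, -1.707107); max(|x|,|y|,|x±y|/√2) = 2.414214 > 1 ⇒ ∉ W
candidate 8: n = (1, -1, 0, -1) → π⊥ ≈ (+1.000000, -1.414214); max(|x|,|y|,|x±y|/√2) = 1.707107 > 1 ⇒ ∉ W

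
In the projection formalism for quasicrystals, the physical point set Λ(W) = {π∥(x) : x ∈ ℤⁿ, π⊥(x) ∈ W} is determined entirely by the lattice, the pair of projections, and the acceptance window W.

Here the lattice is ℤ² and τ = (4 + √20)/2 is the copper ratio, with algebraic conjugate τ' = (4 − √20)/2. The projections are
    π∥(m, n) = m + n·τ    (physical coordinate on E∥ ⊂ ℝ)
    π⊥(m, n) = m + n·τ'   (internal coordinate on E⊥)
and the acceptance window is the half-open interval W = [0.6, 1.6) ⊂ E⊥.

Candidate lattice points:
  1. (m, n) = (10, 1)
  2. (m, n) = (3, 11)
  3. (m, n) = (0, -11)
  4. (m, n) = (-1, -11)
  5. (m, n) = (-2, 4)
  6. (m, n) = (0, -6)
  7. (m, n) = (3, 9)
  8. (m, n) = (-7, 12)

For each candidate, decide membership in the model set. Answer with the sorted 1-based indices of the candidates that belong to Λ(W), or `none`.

4, 6, 7

Compute τ' = (4−√20)/2 = -0.23607, so π⊥(m,n) = m -0.23607·n.
candidate 1: (m,n)=(10,1) → π∥ = 10+1·τ ≈ 14.23607, π⊥ = 10+1·τ' ≈ 9.76393 ∉ [0.6, 1.6) ⇒ out
candidate 2: (m,n)=(3,11) → π∥ = 3+11·τ ≈ 49.59675, π⊥ = 3+11·τ' ≈ 0.40325 ∉ [0.6, 1.6) ⇒ out
candidate 3: (m,n)=(0,-11) → π∥ = 0-11·τ ≈ -46.59675, π⊥ = 0-11·τ' ≈ 2.59675 ∉ [0.6, 1.6) ⇒ out
candidate 4: (m,n)=(-1,-11) → π∥ = -1-11·τ ≈ -47.59675, π⊥ = -1-11·τ' ≈ 1.59675 ∈ [0.6, 1.6) ⇒ IN Λ
candidate 5: (m,n)=(-2,4) → π∥ = -2+4·τ ≈ 14.94427, π⊥ = -2+4·τ' ≈ -2.94427 ∉ [0.6, 1.6) ⇒ out
candidate 6: (m,n)=(0,-6) → π∥ = 0-6·τ ≈ -25.41641, π⊥ = 0-6·τ' ≈ 1.41641 ∈ [0.6, 1.6) ⇒ IN Λ
candidate 7: (m,n)=(3,9) → π∥ = 3+9·τ ≈ 41.12461, π⊥ = 3+9·τ' ≈ 0.87539 ∈ [0.6, 1.6) ⇒ IN Λ
candidate 8: (m,n)=(-7,12) → π∥ = -7+12·τ ≈ 43.83282, π⊥ = -7+12·τ' ≈ -9.83282 ∉ [0.6, 1.6) ⇒ out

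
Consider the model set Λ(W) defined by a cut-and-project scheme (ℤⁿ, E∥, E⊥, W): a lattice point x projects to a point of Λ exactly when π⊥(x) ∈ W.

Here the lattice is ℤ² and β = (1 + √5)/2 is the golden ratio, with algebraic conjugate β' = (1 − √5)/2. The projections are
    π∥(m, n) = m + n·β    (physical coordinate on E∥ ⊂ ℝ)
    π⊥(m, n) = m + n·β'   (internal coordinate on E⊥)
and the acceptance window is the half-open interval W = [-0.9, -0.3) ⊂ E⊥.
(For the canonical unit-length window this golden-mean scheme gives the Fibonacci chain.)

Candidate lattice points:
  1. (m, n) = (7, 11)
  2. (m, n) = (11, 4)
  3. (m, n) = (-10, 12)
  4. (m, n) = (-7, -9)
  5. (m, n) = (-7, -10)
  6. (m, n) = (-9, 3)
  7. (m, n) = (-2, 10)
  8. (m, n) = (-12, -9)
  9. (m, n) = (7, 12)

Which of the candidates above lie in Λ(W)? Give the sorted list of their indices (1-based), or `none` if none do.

β' = (1−√5)/2 ≈ -0.61803.
[1] lift (7,11): star map gives 0.20163; window check -0.9 ≤ 0.20163 < -0.3 is false → out
[2] lift (11,4): star map gives 8.52786; window check -0.9 ≤ 8.52786 < -0.3 is false → out
[3] lift (-10,12): star map gives -17.41641; window check -0.9 ≤ -17.41641 < -0.3 is false → out
[4] lift (-7,-9): star map gives -1.43769; window check -0.9 ≤ -1.43769 < -0.3 is false → out
[5] lift (-7,-10): star map gives -0.81966; window check -0.9 ≤ -0.81966 < -0.3 is true → IN Λ
[6] lift (-9,3): star map gives -10.85410; window check -0.9 ≤ -10.85410 < -0.3 is false → out
[7] lift (-2,10): star map gives -8.18034; window check -0.9 ≤ -8.18034 < -0.3 is false → out
[8] lift (-12,-9): star map gives -6.43769; window check -0.9 ≤ -6.43769 < -0.3 is false → out
[9] lift (7,12): star map gives -0.41641; window check -0.9 ≤ -0.41641 < -0.3 is true → IN Λ

5, 9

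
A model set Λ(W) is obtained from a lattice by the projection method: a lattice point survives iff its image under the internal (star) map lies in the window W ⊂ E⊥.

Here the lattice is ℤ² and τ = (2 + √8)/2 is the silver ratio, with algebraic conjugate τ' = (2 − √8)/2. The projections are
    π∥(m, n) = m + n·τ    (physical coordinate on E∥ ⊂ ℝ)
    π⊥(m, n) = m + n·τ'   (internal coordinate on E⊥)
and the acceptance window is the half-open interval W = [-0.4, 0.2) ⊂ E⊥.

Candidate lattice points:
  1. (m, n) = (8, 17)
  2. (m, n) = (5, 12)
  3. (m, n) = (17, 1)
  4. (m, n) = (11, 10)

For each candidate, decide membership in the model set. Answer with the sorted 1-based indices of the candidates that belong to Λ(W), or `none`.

2

Numerically τ ≈ 2.41421 and τ' = −1/τ ≈ -0.41421.
candidate 1: (m,n)=(8,17) → π∥ = 8+17·τ ≈ 49.04163, π⊥ = 8+17·τ' ≈ 0.95837 ∉ [-0.4, 0.2) ⇒ out
candidate 2: (m,n)=(5,12) → π∥ = 5+12·τ ≈ 33.97056, π⊥ = 5+12·τ' ≈ 0.02944 ∈ [-0.4, 0.2) ⇒ IN Λ
candidate 3: (m,n)=(17,1) → π∥ = 17+1·τ ≈ 19.41421, π⊥ = 17+1·τ' ≈ 16.58579 ∉ [-0.4, 0.2) ⇒ out
candidate 4: (m,n)=(11,10) → π∥ = 11+10·τ ≈ 35.14214, π⊥ = 11+10·τ' ≈ 6.85786 ∉ [-0.4, 0.2) ⇒ out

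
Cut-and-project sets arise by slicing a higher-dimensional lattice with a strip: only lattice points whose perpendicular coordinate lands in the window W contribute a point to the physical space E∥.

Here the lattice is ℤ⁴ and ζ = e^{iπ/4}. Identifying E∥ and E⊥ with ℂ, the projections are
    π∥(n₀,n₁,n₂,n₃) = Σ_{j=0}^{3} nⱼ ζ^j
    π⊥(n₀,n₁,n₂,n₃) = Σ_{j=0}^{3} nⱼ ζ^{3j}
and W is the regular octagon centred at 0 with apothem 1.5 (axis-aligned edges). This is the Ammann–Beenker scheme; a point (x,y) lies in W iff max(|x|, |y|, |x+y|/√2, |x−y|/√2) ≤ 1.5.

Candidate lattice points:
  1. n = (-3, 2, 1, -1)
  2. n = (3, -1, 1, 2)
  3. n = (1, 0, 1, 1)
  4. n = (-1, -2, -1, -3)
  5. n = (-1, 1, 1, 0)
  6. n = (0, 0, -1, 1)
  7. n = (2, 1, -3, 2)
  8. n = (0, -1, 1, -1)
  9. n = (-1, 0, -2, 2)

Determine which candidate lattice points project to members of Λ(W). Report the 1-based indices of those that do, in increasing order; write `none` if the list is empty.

π⊥(n) = n₀ + n₁ζ³ + n₂ζ⁶ + n₃ζ⁹ where ζ = e^{iπ/4}.
#1 (-3, 2, 1, -1): internal (-5.1213, -0.2929); octagon support 5.1213 vs apothem 1.5 → ∉ W
#2 (3, -1, 1, 2): internal (5.1213, -0.2929); octagon support 5.1213 vs apothem 1.5 → ∉ W
#3 (1, 0, 1, 1): internal (1.7071, -0.2929); octagon support 1.7071 vs apothem 1.5 → ∉ W
#4 (-1, -2, -1, -3): internal (-1.7071, -2.5355); octagon support 3.0000 vs apothem 1.5 → ∉ W
#5 (-1, 1, 1, 0): internal (-1.7071, -0.2929); octagon support 1.7071 vs apothem 1.5 → ∉ W
#6 (0, 0, -1, 1): internal (0.7071, 1.7071); octagon support 1.7071 vs apothem 1.5 → ∉ W
#7 (2, 1, -3, 2): internal (2.7071, 5.1213); octagon support 5.5355 vs apothem 1.5 → ∉ W
#8 (0, -1, 1, -1): internal (0.0000, -2.4142); octagon support 2.4142 vs apothem 1.5 → ∉ W
#9 (-1, 0, -2, 2): internal (0.4142, 3.4142); octagon support 3.4142 vs apothem 1.5 → ∉ W

none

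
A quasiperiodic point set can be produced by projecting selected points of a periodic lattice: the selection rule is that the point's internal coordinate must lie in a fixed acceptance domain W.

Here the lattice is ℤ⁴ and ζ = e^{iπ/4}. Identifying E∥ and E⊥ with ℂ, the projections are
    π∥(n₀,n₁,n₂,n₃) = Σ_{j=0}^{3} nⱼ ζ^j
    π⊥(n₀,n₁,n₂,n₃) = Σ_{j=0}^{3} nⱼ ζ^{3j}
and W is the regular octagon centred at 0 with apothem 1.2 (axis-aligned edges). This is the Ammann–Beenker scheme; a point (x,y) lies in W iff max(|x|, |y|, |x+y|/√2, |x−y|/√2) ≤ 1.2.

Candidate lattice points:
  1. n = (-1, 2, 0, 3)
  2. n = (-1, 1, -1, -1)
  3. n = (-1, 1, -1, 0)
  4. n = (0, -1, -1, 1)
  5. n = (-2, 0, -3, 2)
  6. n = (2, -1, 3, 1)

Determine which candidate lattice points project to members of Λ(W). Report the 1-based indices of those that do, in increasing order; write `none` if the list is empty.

none

Internal map: ζ^{3j} for j=0..3 gives (1,0), (−√2/2,√2/2), (0,−1), (√2/2,√2/2).
candidate 1: n = (-1, 2, 0, 3) → π⊥ ≈ (-0.2929, +3.5355); max(|x|,|y|,|x±y|/√2) = 3.5355 > 1.2 ⇒ ∉ W
candidate 2: n = (-1, 1, -1, -1) → π⊥ ≈ (-2.4142, +1.0000); max(|x|,|y|,|x±y|/√2) = 2.4142 > 1.2 ⇒ ∉ W
candidate 3: n = (-1, 1, -1, 0) → π⊥ ≈ (-1.7071, +1.7071); max(|x|,|y|,|x±y|/√2) = 2.4142 > 1.2 ⇒ ∉ W
candidate 4: n = (0, -1, -1, 1) → π⊥ ≈ (+1.4142, +1.0000); max(|x|,|y|,|x±y|/√2) = 1.7071 > 1.2 ⇒ ∉ W
candidate 5: n = (-2, 0, -3, 2) → π⊥ ≈ (-0.5858, +4.4142); max(|x|,|y|,|x±y|/√2) = 4.4142 > 1.2 ⇒ ∉ W
candidate 6: n = (2, -1, 3, 1) → π⊥ ≈ (+3.4142, -3.0000); max(|x|,|y|,|x±y|/√2) = 4.5355 > 1.2 ⇒ ∉ W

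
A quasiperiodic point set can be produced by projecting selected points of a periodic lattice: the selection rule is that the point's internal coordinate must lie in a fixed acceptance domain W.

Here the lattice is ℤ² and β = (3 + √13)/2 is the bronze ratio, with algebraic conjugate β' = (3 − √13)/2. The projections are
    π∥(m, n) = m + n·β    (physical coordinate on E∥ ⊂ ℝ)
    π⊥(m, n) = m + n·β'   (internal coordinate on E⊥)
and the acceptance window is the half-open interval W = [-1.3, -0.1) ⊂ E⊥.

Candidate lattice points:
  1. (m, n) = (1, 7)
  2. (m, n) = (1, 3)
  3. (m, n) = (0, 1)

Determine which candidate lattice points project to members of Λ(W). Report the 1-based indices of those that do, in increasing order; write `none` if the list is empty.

1, 3

Numerically β ≈ 3.302776 and β' = −1/β ≈ -0.302776.
candidate 1: (m,n)=(1,7) → π∥ = 1+7·β ≈ 24.119429, π⊥ = 1+7·β' ≈ -1.119429 ∈ [-1.3, -0.1) ⇒ IN Λ
candidate 2: (m,n)=(1,3) → π∥ = 1+3·β ≈ 10.908327, π⊥ = 1+3·β' ≈ 0.091673 ∉ [-1.3, -0.1) ⇒ out
candidate 3: (m,n)=(0,1) → π∥ = 0+1·β ≈ 3.302776, π⊥ = 0+1·β' ≈ -0.302776 ∈ [-1.3, -0.1) ⇒ IN Λ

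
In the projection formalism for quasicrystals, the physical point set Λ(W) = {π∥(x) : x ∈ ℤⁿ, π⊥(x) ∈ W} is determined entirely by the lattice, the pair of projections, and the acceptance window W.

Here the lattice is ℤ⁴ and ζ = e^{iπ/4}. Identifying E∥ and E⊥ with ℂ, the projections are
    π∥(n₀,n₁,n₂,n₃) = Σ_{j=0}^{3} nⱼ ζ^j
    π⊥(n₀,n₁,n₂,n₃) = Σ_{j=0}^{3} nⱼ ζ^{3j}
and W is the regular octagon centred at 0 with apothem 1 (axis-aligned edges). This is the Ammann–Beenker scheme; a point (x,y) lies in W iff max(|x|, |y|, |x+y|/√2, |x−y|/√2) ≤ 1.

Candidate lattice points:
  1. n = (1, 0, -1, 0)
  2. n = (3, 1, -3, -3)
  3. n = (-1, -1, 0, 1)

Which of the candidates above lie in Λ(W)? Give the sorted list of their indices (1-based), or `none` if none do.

3

π⊥(n) = n₀ + n₁ζ³ + n₂ζ⁶ + n₃ζ⁹ where ζ = e^{iπ/4}.
candidate 1: n = (1, 0, -1, 0) → π⊥ ≈ (+1.000000, +1.000000); max(|x|,|y|,|x±y|/√2) = 1.414214 > 1 ⇒ ∉ W
candidate 2: n = (3, 1, -3, -3) → π⊥ ≈ (+0.171573, +1.585786); max(|x|,|y|,|x±y|/√2) = 1.585786 > 1 ⇒ ∉ W
candidate 3: n = (-1, -1, 0, 1) → π⊥ ≈ (+0.414214, +0.000000); max(|x|,|y|,|x±y|/√2) = 0.414214 ≤ 1 ⇒ ∈ W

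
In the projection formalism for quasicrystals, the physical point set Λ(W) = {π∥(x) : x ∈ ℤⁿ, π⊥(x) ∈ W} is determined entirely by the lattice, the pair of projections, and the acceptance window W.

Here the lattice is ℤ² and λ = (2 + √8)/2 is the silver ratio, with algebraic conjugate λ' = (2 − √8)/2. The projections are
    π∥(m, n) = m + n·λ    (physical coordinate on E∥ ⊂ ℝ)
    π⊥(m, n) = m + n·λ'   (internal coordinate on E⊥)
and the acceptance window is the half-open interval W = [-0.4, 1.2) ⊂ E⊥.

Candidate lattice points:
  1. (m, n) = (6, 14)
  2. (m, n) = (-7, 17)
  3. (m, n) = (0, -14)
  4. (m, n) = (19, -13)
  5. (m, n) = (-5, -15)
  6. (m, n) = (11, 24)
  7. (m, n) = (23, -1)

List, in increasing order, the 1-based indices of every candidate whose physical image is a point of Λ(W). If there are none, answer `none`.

Compute λ' = (2−√8)/2 = -0.41421, so π⊥(m,n) = m -0.41421·n.
[1] lift (6,14): star map gives 0.20101; window check -0.4 ≤ 0.20101 < 1.2 is true → IN Λ
[2] lift (-7,17): star map gives -14.04163; window check -0.4 ≤ -14.04163 < 1.2 is false → out
[3] lift (0,-14): star map gives 5.79899; window check -0.4 ≤ 5.79899 < 1.2 is false → out
[4] lift (19,-13): star map gives 24.38478; window check -0.4 ≤ 24.38478 < 1.2 is false → out
[5] lift (-5,-15): star map gives 1.21320; window check -0.4 ≤ 1.21320 < 1.2 is false → out
[6] lift (11,24): star map gives 1.05887; window check -0.4 ≤ 1.05887 < 1.2 is true → IN Λ
[7] lift (23,-1): star map gives 23.41421; window check -0.4 ≤ 23.41421 < 1.2 is false → out

1, 6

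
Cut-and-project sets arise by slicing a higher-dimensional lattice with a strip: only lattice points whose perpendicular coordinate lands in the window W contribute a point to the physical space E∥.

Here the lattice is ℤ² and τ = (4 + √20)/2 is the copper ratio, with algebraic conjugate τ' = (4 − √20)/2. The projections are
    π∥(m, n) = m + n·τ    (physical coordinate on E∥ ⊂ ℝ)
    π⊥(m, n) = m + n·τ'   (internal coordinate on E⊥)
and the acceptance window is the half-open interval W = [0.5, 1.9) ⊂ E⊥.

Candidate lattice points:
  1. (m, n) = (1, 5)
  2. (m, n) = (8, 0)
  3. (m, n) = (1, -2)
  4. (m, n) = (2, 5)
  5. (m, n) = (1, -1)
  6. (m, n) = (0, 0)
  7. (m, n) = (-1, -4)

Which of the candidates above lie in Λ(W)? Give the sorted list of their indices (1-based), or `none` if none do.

3, 4, 5

Numerically τ ≈ 4.2361 and τ' = −1/τ ≈ -0.2361.
#1 (1,5): internal coord 1 + (5)·τ' = -0.1803; -0.1803 ∉ [0.5, 1.9) → out
#2 (8,0): internal coord 8 + (0)·τ' = +8.0000; +8.0000 ∉ [0.5, 1.9) → out
#3 (1,-2): internal coord 1 + (-2)·τ' = +1.4721; +1.4721 ∈ [0.5, 1.9) → IN Λ
#4 (2,5): internal coord 2 + (5)·τ' = +0.8197; +0.8197 ∈ [0.5, 1.9) → IN Λ
#5 (1,-1): internal coord 1 + (-1)·τ' = +1.2361; +1.2361 ∈ [0.5, 1.9) → IN Λ
#6 (0,0): internal coord 0 + (0)·τ' = +0.0000; +0.0000 ∉ [0.5, 1.9) → out
#7 (-1,-4): internal coord -1 + (-4)·τ' = -0.0557; -0.0557 ∉ [0.5, 1.9) → out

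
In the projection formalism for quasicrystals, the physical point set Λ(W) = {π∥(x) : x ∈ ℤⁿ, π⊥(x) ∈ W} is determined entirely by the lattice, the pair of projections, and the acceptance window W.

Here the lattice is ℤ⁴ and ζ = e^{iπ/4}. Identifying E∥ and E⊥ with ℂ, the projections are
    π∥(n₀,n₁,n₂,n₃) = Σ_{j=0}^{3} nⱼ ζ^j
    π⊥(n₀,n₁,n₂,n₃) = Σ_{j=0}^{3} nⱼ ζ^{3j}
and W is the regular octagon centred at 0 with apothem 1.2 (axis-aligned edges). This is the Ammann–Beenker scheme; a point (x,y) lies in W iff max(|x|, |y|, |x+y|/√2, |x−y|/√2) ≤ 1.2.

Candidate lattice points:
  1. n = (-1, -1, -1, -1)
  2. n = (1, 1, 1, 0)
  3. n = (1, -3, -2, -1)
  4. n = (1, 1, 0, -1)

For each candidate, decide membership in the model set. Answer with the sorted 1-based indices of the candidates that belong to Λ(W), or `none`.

Internal map: ζ^{3j} for j=0..3 gives (1,0), (−√2/2,√2/2), (0,−1), (√2/2,√2/2).
candidate 1: n = (-1, -1, -1, -1) → π⊥ ≈ (-1.00000, -0.41421); max(|x|,|y|,|x±y|/√2) = 1.00000 ≤ 1.2 ⇒ ∈ W
candidate 2: n = (1, 1, 1, 0) → π⊥ ≈ (+0.29289, -0.29289); max(|x|,|y|,|x±y|/√2) = 0.41421 ≤ 1.2 ⇒ ∈ W
candidate 3: n = (1, -3, -2, -1) → π⊥ ≈ (+2.41421, -0.82843); max(|x|,|y|,|x±y|/√2) = 2.41421 > 1.2 ⇒ ∉ W
candidate 4: n = (1, 1, 0, -1) → π⊥ ≈ (-0.41421, +0.00000); max(|x|,|y|,|x±y|/√2) = 0.41421 ≤ 1.2 ⇒ ∈ W

1, 2, 4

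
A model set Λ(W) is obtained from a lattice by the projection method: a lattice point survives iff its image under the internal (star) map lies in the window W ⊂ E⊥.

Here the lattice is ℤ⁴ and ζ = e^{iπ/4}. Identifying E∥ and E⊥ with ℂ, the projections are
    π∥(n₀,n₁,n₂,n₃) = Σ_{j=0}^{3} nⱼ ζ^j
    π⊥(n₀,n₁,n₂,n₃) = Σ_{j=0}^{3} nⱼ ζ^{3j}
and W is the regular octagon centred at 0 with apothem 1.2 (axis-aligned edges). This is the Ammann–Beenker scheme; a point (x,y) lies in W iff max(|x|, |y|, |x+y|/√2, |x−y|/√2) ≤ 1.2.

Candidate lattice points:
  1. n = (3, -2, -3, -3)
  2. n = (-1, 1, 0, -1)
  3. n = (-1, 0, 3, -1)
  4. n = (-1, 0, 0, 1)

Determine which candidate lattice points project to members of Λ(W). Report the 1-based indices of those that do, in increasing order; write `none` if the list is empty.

4

Internal map: ζ^{3j} for j=0..3 gives (1,0), (−√2/2,√2/2), (0,−1), (√2/2,√2/2).
candidate 1: n = (3, -2, -3, -3) → π⊥ ≈ (+2.2929, -0.5355); max(|x|,|y|,|x±y|/√2) = 2.2929 > 1.2 ⇒ ∉ W
candidate 2: n = (-1, 1, 0, -1) → π⊥ ≈ (-2.4142, +0.0000); max(|x|,|y|,|x±y|/√2) = 2.4142 > 1.2 ⇒ ∉ W
candidate 3: n = (-1, 0, 3, -1) → π⊥ ≈ (-1.7071, -3.7071); max(|x|,|y|,|x±y|/√2) = 3.8284 > 1.2 ⇒ ∉ W
candidate 4: n = (-1, 0, 0, 1) → π⊥ ≈ (-0.2929, +0.7071); max(|x|,|y|,|x±y|/√2) = 0.7071 ≤ 1.2 ⇒ ∈ W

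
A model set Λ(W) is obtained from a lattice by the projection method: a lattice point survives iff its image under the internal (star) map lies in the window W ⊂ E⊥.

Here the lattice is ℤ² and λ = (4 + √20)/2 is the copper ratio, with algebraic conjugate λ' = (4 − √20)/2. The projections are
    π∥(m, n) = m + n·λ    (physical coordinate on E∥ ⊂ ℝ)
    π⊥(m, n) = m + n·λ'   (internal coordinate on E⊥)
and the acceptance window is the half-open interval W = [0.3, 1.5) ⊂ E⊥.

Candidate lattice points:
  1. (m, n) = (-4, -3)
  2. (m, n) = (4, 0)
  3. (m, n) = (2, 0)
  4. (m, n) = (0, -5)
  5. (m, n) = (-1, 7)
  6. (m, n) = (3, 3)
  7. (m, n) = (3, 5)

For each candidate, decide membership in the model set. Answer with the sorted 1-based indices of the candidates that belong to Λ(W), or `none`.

4

Compute λ' = (4−√20)/2 = -0.23607, so π⊥(m,n) = m -0.23607·n.
#1 (-4,-3): internal coord -4 + (-3)·λ' = -3.29180; -3.29180 ∉ [0.3, 1.5) → out
#2 (4,0): internal coord 4 + (0)·λ' = +4.00000; +4.00000 ∉ [0.3, 1.5) → out
#3 (2,0): internal coord 2 + (0)·λ' = +2.00000; +2.00000 ∉ [0.3, 1.5) → out
#4 (0,-5): internal coord 0 + (-5)·λ' = +1.18034; +1.18034 ∈ [0.3, 1.5) → IN Λ
#5 (-1,7): internal coord -1 + (7)·λ' = -2.65248; -2.65248 ∉ [0.3, 1.5) → out
#6 (3,3): internal coord 3 + (3)·λ' = +2.29180; +2.29180 ∉ [0.3, 1.5) → out
#7 (3,5): internal coord 3 + (5)·λ' = +1.81966; +1.81966 ∉ [0.3, 1.5) → out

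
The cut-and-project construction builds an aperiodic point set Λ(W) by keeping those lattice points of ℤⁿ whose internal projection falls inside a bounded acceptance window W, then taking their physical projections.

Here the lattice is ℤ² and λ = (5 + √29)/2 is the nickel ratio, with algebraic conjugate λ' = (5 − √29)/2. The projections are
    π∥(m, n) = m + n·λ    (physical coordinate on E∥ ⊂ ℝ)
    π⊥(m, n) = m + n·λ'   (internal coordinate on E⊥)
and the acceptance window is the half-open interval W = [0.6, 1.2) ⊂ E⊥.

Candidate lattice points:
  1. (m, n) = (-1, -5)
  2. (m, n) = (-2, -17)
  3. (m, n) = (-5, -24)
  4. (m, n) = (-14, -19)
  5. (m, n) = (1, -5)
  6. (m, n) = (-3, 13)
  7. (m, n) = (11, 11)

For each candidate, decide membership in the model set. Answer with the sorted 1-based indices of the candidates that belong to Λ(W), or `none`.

none

Compute λ' = (5−√29)/2 = -0.192582, so π⊥(m,n) = m -0.192582·n.
[1] lift (-1,-5): star map gives -0.037088; window check 0.6 ≤ -0.037088 < 1.2 is false → out
[2] lift (-2,-17): star map gives 1.273901; window check 0.6 ≤ 1.273901 < 1.2 is false → out
[3] lift (-5,-24): star map gives -0.378022; window check 0.6 ≤ -0.378022 < 1.2 is false → out
[4] lift (-14,-19): star map gives -10.340934; window check 0.6 ≤ -10.340934 < 1.2 is false → out
[5] lift (1,-5): star map gives 1.962912; window check 0.6 ≤ 1.962912 < 1.2 is false → out
[6] lift (-3,13): star map gives -5.503571; window check 0.6 ≤ -5.503571 < 1.2 is false → out
[7] lift (11,11): star map gives 8.881594; window check 0.6 ≤ 8.881594 < 1.2 is false → out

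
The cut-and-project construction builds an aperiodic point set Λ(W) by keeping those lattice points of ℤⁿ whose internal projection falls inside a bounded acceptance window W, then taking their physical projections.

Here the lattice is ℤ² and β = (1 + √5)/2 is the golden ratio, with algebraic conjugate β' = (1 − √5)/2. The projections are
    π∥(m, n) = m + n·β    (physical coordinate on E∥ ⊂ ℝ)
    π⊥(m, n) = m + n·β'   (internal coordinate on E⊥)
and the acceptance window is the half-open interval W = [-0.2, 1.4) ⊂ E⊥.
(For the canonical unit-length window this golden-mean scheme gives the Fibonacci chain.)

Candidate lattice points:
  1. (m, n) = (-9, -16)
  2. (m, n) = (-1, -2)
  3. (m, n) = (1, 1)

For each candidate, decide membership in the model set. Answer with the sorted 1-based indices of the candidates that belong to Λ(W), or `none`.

Compute β' = (1−√5)/2 = -0.618034, so π⊥(m,n) = m -0.618034·n.
candidate 1: (m,n)=(-9,-16) → π∥ = -9-16·β ≈ -34.888544, π⊥ = -9-16·β' ≈ 0.888544 ∈ [-0.2, 1.4) ⇒ IN Λ
candidate 2: (m,n)=(-1,-2) → π∥ = -1-2·β ≈ -4.236068, π⊥ = -1-2·β' ≈ 0.236068 ∈ [-0.2, 1.4) ⇒ IN Λ
candidate 3: (m,n)=(1,1) → π∥ = 1+1·β ≈ 2.618034, π⊥ = 1+1·β' ≈ 0.381966 ∈ [-0.2, 1.4) ⇒ IN Λ

1, 2, 3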